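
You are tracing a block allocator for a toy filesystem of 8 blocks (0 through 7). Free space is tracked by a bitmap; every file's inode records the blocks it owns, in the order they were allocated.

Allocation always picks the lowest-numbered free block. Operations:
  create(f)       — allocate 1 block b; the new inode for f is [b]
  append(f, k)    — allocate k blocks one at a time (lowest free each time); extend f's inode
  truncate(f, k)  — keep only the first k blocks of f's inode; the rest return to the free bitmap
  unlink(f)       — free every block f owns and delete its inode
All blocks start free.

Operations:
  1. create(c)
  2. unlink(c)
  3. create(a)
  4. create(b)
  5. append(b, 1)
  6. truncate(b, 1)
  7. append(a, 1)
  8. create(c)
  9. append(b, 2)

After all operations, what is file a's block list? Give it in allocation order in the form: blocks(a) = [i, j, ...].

after create(c) → c:[0]  free=[F.......]
after unlink(c) →   free=[........]
after create(a) → a:[0]  free=[F.......]
after create(b) → a:[0], b:[1]  free=[FF......]
after append(b, 1) → a:[0], b:[1, 2]  free=[FFF.....]
after truncate(b, 1) → a:[0], b:[1]  free=[FF......]
after append(a, 1) → a:[0, 2], b:[1]  free=[FFF.....]
after create(c) → a:[0, 2], b:[1], c:[3]  free=[FFFF....]
after append(b, 2) → a:[0, 2], b:[1, 4, 5], c:[3]  free=[FFFFFF..]

blocks(a) = [0, 2]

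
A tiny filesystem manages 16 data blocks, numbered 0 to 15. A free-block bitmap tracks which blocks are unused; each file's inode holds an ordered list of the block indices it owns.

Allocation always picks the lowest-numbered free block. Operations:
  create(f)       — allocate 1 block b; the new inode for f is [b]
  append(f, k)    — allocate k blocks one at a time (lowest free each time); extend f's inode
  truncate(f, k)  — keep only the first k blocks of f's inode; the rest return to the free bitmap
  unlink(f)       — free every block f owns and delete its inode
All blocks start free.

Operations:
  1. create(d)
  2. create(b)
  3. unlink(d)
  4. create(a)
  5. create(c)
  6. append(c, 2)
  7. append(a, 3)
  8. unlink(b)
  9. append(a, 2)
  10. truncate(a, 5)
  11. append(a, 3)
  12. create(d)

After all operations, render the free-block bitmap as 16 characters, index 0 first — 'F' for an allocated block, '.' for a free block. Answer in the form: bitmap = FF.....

  1. create(d)  ⇒  F...............  {d→[0]}
  2. create(b)  ⇒  FF..............  {b→[1]; d→[0]}
  3. unlink(d)  ⇒  .F..............  {b→[1]}
  4. create(a)  ⇒  FF..............  {a→[0]; b→[1]}
  5. create(c)  ⇒  FFF.............  {a→[0]; b→[1]; c→[2]}
  6. append(c, 2)  ⇒  FFFFF...........  {a→[0]; b→[1]; c→[2, 3, 4]}
  7. append(a, 3)  ⇒  FFFFFFFF........  {a→[0, 5, 6, 7]; b→[1]; c→[2, 3, 4]}
  8. unlink(b)  ⇒  F.FFFFFF........  {a→[0, 5, 6, 7]; c→[2, 3, 4]}
  9. append(a, 2)  ⇒  FFFFFFFFF.......  {a→[0, 5, 6, 7, 1, 8]; c→[2, 3, 4]}
  10. truncate(a, 5)  ⇒  FFFFFFFF........  {a→[0, 5, 6, 7, 1]; c→[2, 3, 4]}
  11. append(a, 3)  ⇒  FFFFFFFFFFF.....  {a→[0, 5, 6, 7, 1, 8, 9, 10]; c→[2, 3, 4]}
  12. create(d)  ⇒  FFFFFFFFFFFF....  {a→[0, 5, 6, 7, 1, 8, 9, 10]; c→[2, 3, 4]; d→[11]}

bitmap = FFFFFFFFFFFF....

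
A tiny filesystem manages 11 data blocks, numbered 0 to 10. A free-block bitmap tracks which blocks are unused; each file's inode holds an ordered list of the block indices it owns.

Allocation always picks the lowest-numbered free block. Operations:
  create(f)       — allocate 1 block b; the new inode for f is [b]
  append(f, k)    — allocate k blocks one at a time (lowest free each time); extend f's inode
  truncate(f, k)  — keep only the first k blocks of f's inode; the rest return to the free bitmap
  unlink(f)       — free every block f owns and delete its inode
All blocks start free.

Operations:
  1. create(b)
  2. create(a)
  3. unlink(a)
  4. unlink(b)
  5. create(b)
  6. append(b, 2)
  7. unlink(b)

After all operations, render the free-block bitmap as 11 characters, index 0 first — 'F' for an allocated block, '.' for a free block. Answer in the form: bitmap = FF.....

after create(b) → b:[0]  free=[F..........]
after create(a) → a:[1], b:[0]  free=[FF.........]
after unlink(a) → b:[0]  free=[F..........]
after unlink(b) →   free=[...........]
after create(b) → b:[0]  free=[F..........]
after append(b, 2) → b:[0, 1, 2]  free=[FFF........]
after unlink(b) →   free=[...........]

bitmap = ...........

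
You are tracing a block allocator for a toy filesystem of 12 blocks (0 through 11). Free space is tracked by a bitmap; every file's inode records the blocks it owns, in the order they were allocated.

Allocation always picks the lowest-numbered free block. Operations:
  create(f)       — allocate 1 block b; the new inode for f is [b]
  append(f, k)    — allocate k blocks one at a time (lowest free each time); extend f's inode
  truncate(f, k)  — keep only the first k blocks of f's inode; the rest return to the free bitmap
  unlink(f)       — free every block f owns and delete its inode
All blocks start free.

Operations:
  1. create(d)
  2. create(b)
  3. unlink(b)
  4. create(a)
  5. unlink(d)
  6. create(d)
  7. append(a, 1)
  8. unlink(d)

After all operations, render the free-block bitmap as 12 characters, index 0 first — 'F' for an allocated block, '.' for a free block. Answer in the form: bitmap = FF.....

  1. create(d)  ⇒  F...........  {d→[0]}
  2. create(b)  ⇒  FF..........  {b→[1]; d→[0]}
  3. unlink(b)  ⇒  F...........  {d→[0]}
  4. create(a)  ⇒  FF..........  {a→[1]; d→[0]}
  5. unlink(d)  ⇒  .F..........  {a→[1]}
  6. create(d)  ⇒  FF..........  {a→[1]; d→[0]}
  7. append(a, 1)  ⇒  FFF.........  {a→[1, 2]; d→[0]}
  8. unlink(d)  ⇒  .FF.........  {a→[1, 2]}

bitmap = .FF.........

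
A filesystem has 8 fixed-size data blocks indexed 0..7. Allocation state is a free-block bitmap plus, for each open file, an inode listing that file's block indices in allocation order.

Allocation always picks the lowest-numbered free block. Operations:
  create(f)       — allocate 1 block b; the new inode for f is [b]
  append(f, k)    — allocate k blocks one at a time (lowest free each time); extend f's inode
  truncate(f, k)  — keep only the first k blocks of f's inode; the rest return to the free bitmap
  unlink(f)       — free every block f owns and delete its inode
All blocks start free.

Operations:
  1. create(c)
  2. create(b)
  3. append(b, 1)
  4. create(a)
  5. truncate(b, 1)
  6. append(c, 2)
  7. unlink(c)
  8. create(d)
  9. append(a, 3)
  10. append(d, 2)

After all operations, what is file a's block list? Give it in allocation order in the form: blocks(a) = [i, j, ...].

blocks(a) = [3, 2, 4, 5]

  1. create(c)  ⇒  F.......  {c→[0]}
  2. create(b)  ⇒  FF......  {b→[1]; c→[0]}
  3. append(b, 1)  ⇒  FFF.....  {b→[1, 2]; c→[0]}
  4. create(a)  ⇒  FFFF....  {a→[3]; b→[1, 2]; c→[0]}
  5. truncate(b, 1)  ⇒  FF.F....  {a→[3]; b→[1]; c→[0]}
  6. append(c, 2)  ⇒  FFFFF...  {a→[3]; b→[1]; c→[0, 2, 4]}
  7. unlink(c)  ⇒  .F.F....  {a→[3]; b→[1]}
  8. create(d)  ⇒  FF.F....  {a→[3]; b→[1]; d→[0]}
  9. append(a, 3)  ⇒  FFFFFF..  {a→[3, 2, 4, 5]; b→[1]; d→[0]}
  10. append(d, 2)  ⇒  FFFFFFFF  {a→[3, 2, 4, 5]; b→[1]; d→[0, 6, 7]}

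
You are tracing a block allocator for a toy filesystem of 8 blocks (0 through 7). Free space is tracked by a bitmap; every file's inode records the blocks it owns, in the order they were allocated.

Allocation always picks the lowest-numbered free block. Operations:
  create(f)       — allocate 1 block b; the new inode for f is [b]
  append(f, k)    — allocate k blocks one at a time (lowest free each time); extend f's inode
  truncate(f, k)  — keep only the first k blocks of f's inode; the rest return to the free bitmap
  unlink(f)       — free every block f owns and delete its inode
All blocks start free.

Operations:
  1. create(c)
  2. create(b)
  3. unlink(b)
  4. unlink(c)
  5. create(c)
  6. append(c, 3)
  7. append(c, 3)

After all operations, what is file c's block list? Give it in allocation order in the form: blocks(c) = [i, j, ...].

  1. create(c)  ⇒  F.......  {c→[0]}
  2. create(b)  ⇒  FF......  {b→[1]; c→[0]}
  3. unlink(b)  ⇒  F.......  {c→[0]}
  4. unlink(c)  ⇒  ........  {}
  5. create(c)  ⇒  F.......  {c→[0]}
  6. append(c, 3)  ⇒  FFFF....  {c→[0, 1, 2, 3]}
  7. append(c, 3)  ⇒  FFFFFFF.  {c→[0, 1, 2, 3, 4, 5, 6]}

blocks(c) = [0, 1, 2, 3, 4, 5, 6]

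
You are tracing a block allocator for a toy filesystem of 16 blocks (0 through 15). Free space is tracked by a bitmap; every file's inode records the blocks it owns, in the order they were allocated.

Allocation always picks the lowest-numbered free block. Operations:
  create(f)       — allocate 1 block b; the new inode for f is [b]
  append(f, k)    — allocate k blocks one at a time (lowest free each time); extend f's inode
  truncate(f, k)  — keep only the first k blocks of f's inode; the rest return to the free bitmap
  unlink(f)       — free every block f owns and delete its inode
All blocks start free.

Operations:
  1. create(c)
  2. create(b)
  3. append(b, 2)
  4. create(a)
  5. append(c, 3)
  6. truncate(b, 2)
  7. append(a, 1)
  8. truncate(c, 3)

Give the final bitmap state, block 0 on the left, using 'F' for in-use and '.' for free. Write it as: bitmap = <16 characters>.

bitmap = FFFFFFF.........

[1] create(c) — c=0 (map F...............)
[2] create(b) — b=1 c=0 (map FF..............)
[3] append(b, 2) — b=1,2,3 c=0 (map FFFF............)
[4] create(a) — a=4 b=1,2,3 c=0 (map FFFFF...........)
[5] append(c, 3) — a=4 b=1,2,3 c=0,5,6,7 (map FFFFFFFF........)
[6] truncate(b, 2) — a=4 b=1,2 c=0,5,6,7 (map FFF.FFFF........)
[7] append(a, 1) — a=4,3 b=1,2 c=0,5,6,7 (map FFFFFFFF........)
[8] truncate(c, 3) — a=4,3 b=1,2 c=0,5,6 (map FFFFFFF.........)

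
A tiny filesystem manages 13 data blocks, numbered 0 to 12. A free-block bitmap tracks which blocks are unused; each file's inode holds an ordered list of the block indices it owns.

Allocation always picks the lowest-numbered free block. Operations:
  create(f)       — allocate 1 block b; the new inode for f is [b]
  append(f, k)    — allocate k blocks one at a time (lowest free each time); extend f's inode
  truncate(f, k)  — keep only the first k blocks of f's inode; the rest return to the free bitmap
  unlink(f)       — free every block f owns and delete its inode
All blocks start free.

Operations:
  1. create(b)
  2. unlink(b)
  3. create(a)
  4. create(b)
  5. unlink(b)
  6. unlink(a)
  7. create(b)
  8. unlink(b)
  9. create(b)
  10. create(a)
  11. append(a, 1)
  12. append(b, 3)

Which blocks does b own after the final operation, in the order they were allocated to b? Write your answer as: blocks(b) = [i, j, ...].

blocks(b) = [0, 3, 4, 5]

  1. create(b)  ⇒  F............  {b→[0]}
  2. unlink(b)  ⇒  .............  {}
  3. create(a)  ⇒  F............  {a→[0]}
  4. create(b)  ⇒  FF...........  {a→[0]; b→[1]}
  5. unlink(b)  ⇒  F............  {a→[0]}
  6. unlink(a)  ⇒  .............  {}
  7. create(b)  ⇒  F............  {b→[0]}
  8. unlink(b)  ⇒  .............  {}
  9. create(b)  ⇒  F............  {b→[0]}
  10. create(a)  ⇒  FF...........  {a→[1]; b→[0]}
  11. append(a, 1)  ⇒  FFF..........  {a→[1, 2]; b→[0]}
  12. append(b, 3)  ⇒  FFFFFF.......  {a→[1, 2]; b→[0, 3, 4, 5]}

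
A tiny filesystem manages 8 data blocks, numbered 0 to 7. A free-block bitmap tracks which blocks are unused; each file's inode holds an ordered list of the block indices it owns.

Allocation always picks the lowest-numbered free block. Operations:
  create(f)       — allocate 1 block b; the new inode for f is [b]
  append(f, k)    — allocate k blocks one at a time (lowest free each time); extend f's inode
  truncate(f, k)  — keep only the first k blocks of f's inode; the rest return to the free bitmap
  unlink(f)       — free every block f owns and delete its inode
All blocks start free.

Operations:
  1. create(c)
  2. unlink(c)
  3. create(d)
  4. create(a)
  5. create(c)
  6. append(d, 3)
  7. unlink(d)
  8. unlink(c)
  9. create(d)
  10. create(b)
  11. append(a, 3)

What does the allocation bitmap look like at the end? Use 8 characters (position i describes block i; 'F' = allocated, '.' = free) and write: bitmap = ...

bitmap = FFFFFF..

after create(c) → c:[0]  free=[F.......]
after unlink(c) →   free=[........]
after create(d) → d:[0]  free=[F.......]
after create(a) → a:[1], d:[0]  free=[FF......]
after create(c) → a:[1], c:[2], d:[0]  free=[FFF.....]
after append(d, 3) → a:[1], c:[2], d:[0, 3, 4, 5]  free=[FFFFFF..]
after unlink(d) → a:[1], c:[2]  free=[.FF.....]
after unlink(c) → a:[1]  free=[.F......]
after create(d) → a:[1], d:[0]  free=[FF......]
after create(b) → a:[1], b:[2], d:[0]  free=[FFF.....]
after append(a, 3) → a:[1, 3, 4, 5], b:[2], d:[0]  free=[FFFFFF..]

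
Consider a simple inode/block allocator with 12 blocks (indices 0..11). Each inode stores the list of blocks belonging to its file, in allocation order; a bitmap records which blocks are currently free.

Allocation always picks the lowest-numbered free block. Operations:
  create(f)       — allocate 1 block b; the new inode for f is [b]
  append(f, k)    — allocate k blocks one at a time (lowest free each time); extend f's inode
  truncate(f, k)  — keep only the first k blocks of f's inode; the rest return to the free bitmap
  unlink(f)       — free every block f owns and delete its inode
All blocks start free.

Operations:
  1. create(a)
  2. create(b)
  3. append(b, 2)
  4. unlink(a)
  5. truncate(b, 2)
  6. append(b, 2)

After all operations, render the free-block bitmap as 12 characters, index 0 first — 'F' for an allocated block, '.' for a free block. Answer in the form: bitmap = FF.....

bitmap = FFFF........

create(a): bitmap=F........... | a=[0]
create(b): bitmap=FF.......... | a=[0] b=[1]
append(b, 2): bitmap=FFFF........ | a=[0] b=[1, 2, 3]
unlink(a): bitmap=.FFF........ | b=[1, 2, 3]
truncate(b, 2): bitmap=.FF......... | b=[1, 2]
append(b, 2): bitmap=FFFF........ | b=[1, 2, 0, 3]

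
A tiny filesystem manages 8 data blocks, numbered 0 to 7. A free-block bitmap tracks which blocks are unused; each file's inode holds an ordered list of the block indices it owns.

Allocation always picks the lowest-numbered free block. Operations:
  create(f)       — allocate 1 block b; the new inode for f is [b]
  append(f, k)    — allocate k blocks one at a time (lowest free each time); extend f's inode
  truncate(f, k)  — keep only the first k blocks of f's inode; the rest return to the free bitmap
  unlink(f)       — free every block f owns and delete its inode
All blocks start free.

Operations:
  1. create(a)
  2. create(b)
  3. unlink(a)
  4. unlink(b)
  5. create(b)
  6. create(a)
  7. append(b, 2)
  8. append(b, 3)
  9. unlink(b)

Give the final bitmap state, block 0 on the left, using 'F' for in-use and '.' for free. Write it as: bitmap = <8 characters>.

  1. create(a)  ⇒  F.......  {a→[0]}
  2. create(b)  ⇒  FF......  {a→[0]; b→[1]}
  3. unlink(a)  ⇒  .F......  {b→[1]}
  4. unlink(b)  ⇒  ........  {}
  5. create(b)  ⇒  F.......  {b→[0]}
  6. create(a)  ⇒  FF......  {a→[1]; b→[0]}
  7. append(b, 2)  ⇒  FFFF....  {a→[1]; b→[0, 2, 3]}
  8. append(b, 3)  ⇒  FFFFFFF.  {a→[1]; b→[0, 2, 3, 4, 5, 6]}
  9. unlink(b)  ⇒  .F......  {a→[1]}

bitmap = .F......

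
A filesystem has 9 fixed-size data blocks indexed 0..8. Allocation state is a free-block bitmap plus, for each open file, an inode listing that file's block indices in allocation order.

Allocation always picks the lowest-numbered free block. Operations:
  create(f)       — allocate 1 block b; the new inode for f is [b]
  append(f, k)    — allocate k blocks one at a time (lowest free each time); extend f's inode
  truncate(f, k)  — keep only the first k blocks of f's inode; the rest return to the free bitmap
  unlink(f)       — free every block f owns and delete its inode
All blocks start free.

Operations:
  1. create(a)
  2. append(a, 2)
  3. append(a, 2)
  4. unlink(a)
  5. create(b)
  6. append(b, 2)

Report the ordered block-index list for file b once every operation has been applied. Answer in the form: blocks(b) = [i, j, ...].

after create(a) → a:[0]  free=[F........]
after append(a, 2) → a:[0, 1, 2]  free=[FFF......]
after append(a, 2) → a:[0, 1, 2, 3, 4]  free=[FFFFF....]
after unlink(a) →   free=[.........]
after create(b) → b:[0]  free=[F........]
after append(b, 2) → b:[0, 1, 2]  free=[FFF......]

blocks(b) = [0, 1, 2]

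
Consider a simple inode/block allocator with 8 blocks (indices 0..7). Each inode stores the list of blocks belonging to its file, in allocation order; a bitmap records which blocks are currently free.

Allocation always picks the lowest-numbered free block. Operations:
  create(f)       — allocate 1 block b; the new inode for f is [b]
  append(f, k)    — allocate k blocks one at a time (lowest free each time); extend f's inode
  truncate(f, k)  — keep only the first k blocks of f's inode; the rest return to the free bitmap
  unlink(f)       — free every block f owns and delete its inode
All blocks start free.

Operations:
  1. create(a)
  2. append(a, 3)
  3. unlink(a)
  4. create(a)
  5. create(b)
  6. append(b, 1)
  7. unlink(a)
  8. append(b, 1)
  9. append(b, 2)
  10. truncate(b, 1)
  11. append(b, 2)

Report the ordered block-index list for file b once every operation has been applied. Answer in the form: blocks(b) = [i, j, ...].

  1. create(a)  ⇒  F.......  {a→[0]}
  2. append(a, 3)  ⇒  FFFF....  {a→[0, 1, 2, 3]}
  3. unlink(a)  ⇒  ........  {}
  4. create(a)  ⇒  F.......  {a→[0]}
  5. create(b)  ⇒  FF......  {a→[0]; b→[1]}
  6. append(b, 1)  ⇒  FFF.....  {a→[0]; b→[1, 2]}
  7. unlink(a)  ⇒  .FF.....  {b→[1, 2]}
  8. append(b, 1)  ⇒  FFF.....  {b→[1, 2, 0]}
  9. append(b, 2)  ⇒  FFFFF...  {b→[1, 2, 0, 3, 4]}
  10. truncate(b, 1)  ⇒  .F......  {b→[1]}
  11. append(b, 2)  ⇒  FFF.....  {b→[1, 0, 2]}

blocks(b) = [1, 0, 2]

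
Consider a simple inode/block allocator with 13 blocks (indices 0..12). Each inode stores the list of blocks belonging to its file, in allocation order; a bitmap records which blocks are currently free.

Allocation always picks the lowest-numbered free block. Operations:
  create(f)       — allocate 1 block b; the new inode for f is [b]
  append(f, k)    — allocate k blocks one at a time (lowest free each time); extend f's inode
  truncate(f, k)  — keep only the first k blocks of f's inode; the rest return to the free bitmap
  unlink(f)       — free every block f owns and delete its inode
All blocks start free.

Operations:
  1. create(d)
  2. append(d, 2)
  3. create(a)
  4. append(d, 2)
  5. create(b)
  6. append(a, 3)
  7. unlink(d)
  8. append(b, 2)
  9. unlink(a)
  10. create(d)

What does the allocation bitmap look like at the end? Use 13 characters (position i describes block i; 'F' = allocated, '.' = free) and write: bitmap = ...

bitmap = FFF...F......

create(d): bitmap=F............ | d=[0]
append(d, 2): bitmap=FFF.......... | d=[0, 1, 2]
create(a): bitmap=FFFF......... | a=[3] d=[0, 1, 2]
append(d, 2): bitmap=FFFFFF....... | a=[3] d=[0, 1, 2, 4, 5]
create(b): bitmap=FFFFFFF...... | a=[3] b=[6] d=[0, 1, 2, 4, 5]
append(a, 3): bitmap=FFFFFFFFFF... | a=[3, 7, 8, 9] b=[6] d=[0, 1, 2, 4, 5]
unlink(d): bitmap=...F..FFFF... | a=[3, 7, 8, 9] b=[6]
append(b, 2): bitmap=FF.F..FFFF... | a=[3, 7, 8, 9] b=[6, 0, 1]
unlink(a): bitmap=FF....F...... | b=[6, 0, 1]
create(d): bitmap=FFF...F...... | b=[6, 0, 1] d=[2]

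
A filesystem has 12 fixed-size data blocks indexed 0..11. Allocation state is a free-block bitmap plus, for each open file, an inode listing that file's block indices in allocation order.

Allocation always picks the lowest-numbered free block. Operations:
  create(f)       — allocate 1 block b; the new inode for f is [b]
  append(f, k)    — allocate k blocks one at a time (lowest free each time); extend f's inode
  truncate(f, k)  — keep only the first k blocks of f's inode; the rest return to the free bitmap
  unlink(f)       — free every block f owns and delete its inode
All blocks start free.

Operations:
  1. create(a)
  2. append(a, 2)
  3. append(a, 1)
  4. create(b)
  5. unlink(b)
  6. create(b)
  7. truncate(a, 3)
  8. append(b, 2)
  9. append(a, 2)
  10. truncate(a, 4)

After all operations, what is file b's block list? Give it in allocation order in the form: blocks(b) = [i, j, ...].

blocks(b) = [4, 3, 5]

after create(a) → a:[0]  free=[F...........]
after append(a, 2) → a:[0, 1, 2]  free=[FFF.........]
after append(a, 1) → a:[0, 1, 2, 3]  free=[FFFF........]
after create(b) → a:[0, 1, 2, 3], b:[4]  free=[FFFFF.......]
after unlink(b) → a:[0, 1, 2, 3]  free=[FFFF........]
after create(b) → a:[0, 1, 2, 3], b:[4]  free=[FFFFF.......]
after truncate(a, 3) → a:[0, 1, 2], b:[4]  free=[FFF.F.......]
after append(b, 2) → a:[0, 1, 2], b:[4, 3, 5]  free=[FFFFFF......]
after append(a, 2) → a:[0, 1, 2, 6, 7], b:[4, 3, 5]  free=[FFFFFFFF....]
after truncate(a, 4) → a:[0, 1, 2, 6], b:[4, 3, 5]  free=[FFFFFFF.....]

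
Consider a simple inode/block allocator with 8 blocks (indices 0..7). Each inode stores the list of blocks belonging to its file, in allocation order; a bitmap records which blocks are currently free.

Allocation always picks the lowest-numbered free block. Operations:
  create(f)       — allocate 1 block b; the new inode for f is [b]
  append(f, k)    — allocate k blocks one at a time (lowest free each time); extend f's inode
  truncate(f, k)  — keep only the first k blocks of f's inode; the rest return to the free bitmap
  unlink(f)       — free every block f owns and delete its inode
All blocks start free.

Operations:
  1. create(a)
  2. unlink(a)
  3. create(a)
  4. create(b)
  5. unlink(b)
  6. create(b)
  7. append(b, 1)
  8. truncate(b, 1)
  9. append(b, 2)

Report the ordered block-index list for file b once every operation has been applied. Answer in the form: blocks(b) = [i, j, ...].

blocks(b) = [1, 2, 3]

[1] create(a) — a=0 (map F.......)
[2] unlink(a) —  (map ........)
[3] create(a) — a=0 (map F.......)
[4] create(b) — a=0 b=1 (map FF......)
[5] unlink(b) — a=0 (map F.......)
[6] create(b) — a=0 b=1 (map FF......)
[7] append(b, 1) — a=0 b=1,2 (map FFF.....)
[8] truncate(b, 1) — a=0 b=1 (map FF......)
[9] append(b, 2) — a=0 b=1,2,3 (map FFFF....)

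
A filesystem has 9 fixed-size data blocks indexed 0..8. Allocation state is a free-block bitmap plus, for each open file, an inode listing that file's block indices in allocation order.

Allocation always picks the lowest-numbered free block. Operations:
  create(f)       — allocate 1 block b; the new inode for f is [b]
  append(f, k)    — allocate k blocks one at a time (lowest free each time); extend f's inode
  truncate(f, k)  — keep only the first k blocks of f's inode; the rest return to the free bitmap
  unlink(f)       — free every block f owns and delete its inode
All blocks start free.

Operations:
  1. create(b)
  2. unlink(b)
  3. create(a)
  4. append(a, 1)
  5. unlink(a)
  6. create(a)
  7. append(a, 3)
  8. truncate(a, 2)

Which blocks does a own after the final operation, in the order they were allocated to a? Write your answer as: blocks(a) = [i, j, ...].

create(b): bitmap=F........ | b=[0]
unlink(b): bitmap=......... | 
create(a): bitmap=F........ | a=[0]
append(a, 1): bitmap=FF....... | a=[0, 1]
unlink(a): bitmap=......... | 
create(a): bitmap=F........ | a=[0]
append(a, 3): bitmap=FFFF..... | a=[0, 1, 2, 3]
truncate(a, 2): bitmap=FF....... | a=[0, 1]

blocks(a) = [0, 1]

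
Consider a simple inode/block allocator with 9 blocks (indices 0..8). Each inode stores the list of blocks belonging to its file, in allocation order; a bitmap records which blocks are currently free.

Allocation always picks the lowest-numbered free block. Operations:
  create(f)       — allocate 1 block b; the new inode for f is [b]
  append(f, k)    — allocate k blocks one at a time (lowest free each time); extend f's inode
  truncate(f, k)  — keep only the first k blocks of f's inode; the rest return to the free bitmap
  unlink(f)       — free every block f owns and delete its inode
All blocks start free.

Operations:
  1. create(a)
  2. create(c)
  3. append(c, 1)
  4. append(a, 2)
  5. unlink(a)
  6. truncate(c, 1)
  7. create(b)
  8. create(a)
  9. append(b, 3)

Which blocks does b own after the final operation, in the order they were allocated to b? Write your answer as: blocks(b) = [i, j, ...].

  1. create(a)  ⇒  F........  {a→[0]}
  2. create(c)  ⇒  FF.......  {a→[0]; c→[1]}
  3. append(c, 1)  ⇒  FFF......  {a→[0]; c→[1, 2]}
  4. append(a, 2)  ⇒  FFFFF....  {a→[0, 3, 4]; c→[1, 2]}
  5. unlink(a)  ⇒  .FF......  {c→[1, 2]}
  6. truncate(c, 1)  ⇒  .F.......  {c→[1]}
  7. create(b)  ⇒  FF.......  {b→[0]; c→[1]}
  8. create(a)  ⇒  FFF......  {a→[2]; b→[0]; c→[1]}
  9. append(b, 3)  ⇒  FFFFFF...  {a→[2]; b→[0, 3, 4, 5]; c→[1]}

blocks(b) = [0, 3, 4, 5]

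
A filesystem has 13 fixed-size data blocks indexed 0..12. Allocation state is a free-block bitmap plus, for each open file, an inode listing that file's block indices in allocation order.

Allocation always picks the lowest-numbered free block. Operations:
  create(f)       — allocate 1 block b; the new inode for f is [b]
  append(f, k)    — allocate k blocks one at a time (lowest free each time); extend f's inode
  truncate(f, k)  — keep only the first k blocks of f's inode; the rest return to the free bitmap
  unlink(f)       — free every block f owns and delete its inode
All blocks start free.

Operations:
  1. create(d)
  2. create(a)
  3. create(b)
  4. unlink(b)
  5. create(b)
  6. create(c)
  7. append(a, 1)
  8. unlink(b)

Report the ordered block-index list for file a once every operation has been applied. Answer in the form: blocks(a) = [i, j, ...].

blocks(a) = [1, 4]

[1] create(d) — d=0 (map F............)
[2] create(a) — a=1 d=0 (map FF...........)
[3] create(b) — a=1 b=2 d=0 (map FFF..........)
[4] unlink(b) — a=1 d=0 (map FF...........)
[5] create(b) — a=1 b=2 d=0 (map FFF..........)
[6] create(c) — a=1 b=2 c=3 d=0 (map FFFF.........)
[7] append(a, 1) — a=1,4 b=2 c=3 d=0 (map FFFFF........)
[8] unlink(b) — a=1,4 c=3 d=0 (map FF.FF........)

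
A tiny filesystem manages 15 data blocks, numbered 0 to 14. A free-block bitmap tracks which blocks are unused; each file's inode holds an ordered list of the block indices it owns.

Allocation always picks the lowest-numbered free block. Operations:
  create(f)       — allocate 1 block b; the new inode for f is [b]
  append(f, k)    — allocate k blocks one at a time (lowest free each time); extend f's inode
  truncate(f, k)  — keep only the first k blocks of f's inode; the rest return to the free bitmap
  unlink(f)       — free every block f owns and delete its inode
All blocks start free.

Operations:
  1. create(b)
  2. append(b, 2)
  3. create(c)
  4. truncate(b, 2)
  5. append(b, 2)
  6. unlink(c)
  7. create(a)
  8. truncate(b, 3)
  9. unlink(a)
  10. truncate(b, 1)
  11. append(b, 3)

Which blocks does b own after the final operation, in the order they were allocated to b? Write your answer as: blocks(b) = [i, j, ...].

blocks(b) = [0, 1, 2, 3]

create(b): bitmap=F.............. | b=[0]
append(b, 2): bitmap=FFF............ | b=[0, 1, 2]
create(c): bitmap=FFFF........... | b=[0, 1, 2] c=[3]
truncate(b, 2): bitmap=FF.F........... | b=[0, 1] c=[3]
append(b, 2): bitmap=FFFFF.......... | b=[0, 1, 2, 4] c=[3]
unlink(c): bitmap=FFF.F.......... | b=[0, 1, 2, 4]
create(a): bitmap=FFFFF.......... | a=[3] b=[0, 1, 2, 4]
truncate(b, 3): bitmap=FFFF........... | a=[3] b=[0, 1, 2]
unlink(a): bitmap=FFF............ | b=[0, 1, 2]
truncate(b, 1): bitmap=F.............. | b=[0]
append(b, 3): bitmap=FFFF........... | b=[0, 1, 2, 3]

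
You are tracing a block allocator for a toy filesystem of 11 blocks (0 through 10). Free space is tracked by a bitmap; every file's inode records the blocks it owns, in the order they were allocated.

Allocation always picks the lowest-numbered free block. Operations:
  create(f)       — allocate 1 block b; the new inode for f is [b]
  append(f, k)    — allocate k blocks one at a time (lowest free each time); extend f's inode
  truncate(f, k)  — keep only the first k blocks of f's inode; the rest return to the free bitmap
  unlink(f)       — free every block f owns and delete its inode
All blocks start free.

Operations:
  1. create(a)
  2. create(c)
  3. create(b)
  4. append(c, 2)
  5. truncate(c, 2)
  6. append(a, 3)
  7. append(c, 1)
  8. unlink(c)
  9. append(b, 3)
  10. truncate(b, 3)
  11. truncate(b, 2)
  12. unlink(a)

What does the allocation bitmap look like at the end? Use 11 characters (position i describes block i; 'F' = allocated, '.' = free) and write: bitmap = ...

bitmap = .FF........

  1. create(a)  ⇒  F..........  {a→[0]}
  2. create(c)  ⇒  FF.........  {a→[0]; c→[1]}
  3. create(b)  ⇒  FFF........  {a→[0]; b→[2]; c→[1]}
  4. append(c, 2)  ⇒  FFFFF......  {a→[0]; b→[2]; c→[1, 3, 4]}
  5. truncate(c, 2)  ⇒  FFFF.......  {a→[0]; b→[2]; c→[1, 3]}
  6. append(a, 3)  ⇒  FFFFFFF....  {a→[0, 4, 5, 6]; b→[2]; c→[1, 3]}
  7. append(c, 1)  ⇒  FFFFFFFF...  {a→[0, 4, 5, 6]; b→[2]; c→[1, 3, 7]}
  8. unlink(c)  ⇒  F.F.FFF....  {a→[0, 4, 5, 6]; b→[2]}
  9. append(b, 3)  ⇒  FFFFFFFF...  {a→[0, 4, 5, 6]; b→[2, 1, 3, 7]}
  10. truncate(b, 3)  ⇒  FFFFFFF....  {a→[0, 4, 5, 6]; b→[2, 1, 3]}
  11. truncate(b, 2)  ⇒  FFF.FFF....  {a→[0, 4, 5, 6]; b→[2, 1]}
  12. unlink(a)  ⇒  .FF........  {b→[2, 1]}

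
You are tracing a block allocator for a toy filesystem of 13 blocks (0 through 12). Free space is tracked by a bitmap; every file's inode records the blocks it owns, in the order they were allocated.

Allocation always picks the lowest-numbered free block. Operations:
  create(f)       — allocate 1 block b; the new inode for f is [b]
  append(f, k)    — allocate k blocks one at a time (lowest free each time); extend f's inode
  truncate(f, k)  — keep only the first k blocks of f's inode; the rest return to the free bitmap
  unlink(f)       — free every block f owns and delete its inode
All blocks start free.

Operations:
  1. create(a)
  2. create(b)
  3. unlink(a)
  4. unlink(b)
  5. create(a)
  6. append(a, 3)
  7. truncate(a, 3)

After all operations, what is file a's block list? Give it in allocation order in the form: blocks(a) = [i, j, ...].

after create(a) → a:[0]  free=[F............]
after create(b) → a:[0], b:[1]  free=[FF...........]
after unlink(a) → b:[1]  free=[.F...........]
after unlink(b) →   free=[.............]
after create(a) → a:[0]  free=[F............]
after append(a, 3) → a:[0, 1, 2, 3]  free=[FFFF.........]
after truncate(a, 3) → a:[0, 1, 2]  free=[FFF..........]

blocks(a) = [0, 1, 2]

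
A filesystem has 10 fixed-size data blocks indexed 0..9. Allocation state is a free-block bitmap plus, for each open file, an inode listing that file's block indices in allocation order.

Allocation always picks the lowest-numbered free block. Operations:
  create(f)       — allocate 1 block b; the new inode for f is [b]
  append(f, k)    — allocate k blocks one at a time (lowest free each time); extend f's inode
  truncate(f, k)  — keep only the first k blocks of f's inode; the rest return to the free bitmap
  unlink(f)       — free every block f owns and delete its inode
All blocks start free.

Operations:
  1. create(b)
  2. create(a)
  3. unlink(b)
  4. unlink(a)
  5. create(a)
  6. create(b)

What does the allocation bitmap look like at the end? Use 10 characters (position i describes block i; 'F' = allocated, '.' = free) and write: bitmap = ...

bitmap = FF........

[1] create(b) — b=0 (map F.........)
[2] create(a) — a=1 b=0 (map FF........)
[3] unlink(b) — a=1 (map .F........)
[4] unlink(a) —  (map ..........)
[5] create(a) — a=0 (map F.........)
[6] create(b) — a=0 b=1 (map FF........)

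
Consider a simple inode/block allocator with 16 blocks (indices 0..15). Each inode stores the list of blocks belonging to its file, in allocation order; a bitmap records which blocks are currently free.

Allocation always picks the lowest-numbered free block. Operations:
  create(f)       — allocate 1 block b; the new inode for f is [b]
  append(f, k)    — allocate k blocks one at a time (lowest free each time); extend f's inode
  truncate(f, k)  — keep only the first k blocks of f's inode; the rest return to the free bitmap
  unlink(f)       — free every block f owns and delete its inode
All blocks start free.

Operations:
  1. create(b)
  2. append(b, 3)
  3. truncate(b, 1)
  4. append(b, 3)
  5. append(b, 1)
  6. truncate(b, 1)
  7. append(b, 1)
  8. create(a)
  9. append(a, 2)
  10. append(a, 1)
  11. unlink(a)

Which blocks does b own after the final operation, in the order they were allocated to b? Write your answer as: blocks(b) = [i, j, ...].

blocks(b) = [0, 1]

[1] create(b) — b=0 (map F...............)
[2] append(b, 3) — b=0,1,2,3 (map FFFF............)
[3] truncate(b, 1) — b=0 (map F...............)
[4] append(b, 3) — b=0,1,2,3 (map FFFF............)
[5] append(b, 1) — b=0,1,2,3,4 (map FFFFF...........)
[6] truncate(b, 1) — b=0 (map F...............)
[7] append(b, 1) — b=0,1 (map FF..............)
[8] create(a) — a=2 b=0,1 (map FFF.............)
[9] append(a, 2) — a=2,3,4 b=0,1 (map FFFFF...........)
[10] append(a, 1) — a=2,3,4,5 b=0,1 (map FFFFFF..........)
[11] unlink(a) — b=0,1 (map FF..............)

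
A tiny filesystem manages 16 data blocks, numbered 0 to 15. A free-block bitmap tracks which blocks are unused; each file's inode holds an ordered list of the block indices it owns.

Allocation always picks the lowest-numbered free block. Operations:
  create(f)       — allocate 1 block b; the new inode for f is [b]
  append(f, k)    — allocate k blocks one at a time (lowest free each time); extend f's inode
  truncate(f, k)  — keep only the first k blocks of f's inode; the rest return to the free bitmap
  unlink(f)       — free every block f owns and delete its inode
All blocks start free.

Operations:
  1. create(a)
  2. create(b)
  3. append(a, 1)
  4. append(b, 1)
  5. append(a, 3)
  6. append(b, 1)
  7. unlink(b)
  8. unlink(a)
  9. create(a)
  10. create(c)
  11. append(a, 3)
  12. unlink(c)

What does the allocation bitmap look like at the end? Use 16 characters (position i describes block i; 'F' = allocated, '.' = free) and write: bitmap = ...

bitmap = F.FFF...........

[1] create(a) — a=0 (map F...............)
[2] create(b) — a=0 b=1 (map FF..............)
[3] append(a, 1) — a=0,2 b=1 (map FFF.............)
[4] append(b, 1) — a=0,2 b=1,3 (map FFFF............)
[5] append(a, 3) — a=0,2,4,5,6 b=1,3 (map FFFFFFF.........)
[6] append(b, 1) — a=0,2,4,5,6 b=1,3,7 (map FFFFFFFF........)
[7] unlink(b) — a=0,2,4,5,6 (map F.F.FFF.........)
[8] unlink(a) —  (map ................)
[9] create(a) — a=0 (map F...............)
[10] create(c) — a=0 c=1 (map FF..............)
[11] append(a, 3) — a=0,2,3,4 c=1 (map FFFFF...........)
[12] unlink(c) — a=0,2,3,4 (map F.FFF...........)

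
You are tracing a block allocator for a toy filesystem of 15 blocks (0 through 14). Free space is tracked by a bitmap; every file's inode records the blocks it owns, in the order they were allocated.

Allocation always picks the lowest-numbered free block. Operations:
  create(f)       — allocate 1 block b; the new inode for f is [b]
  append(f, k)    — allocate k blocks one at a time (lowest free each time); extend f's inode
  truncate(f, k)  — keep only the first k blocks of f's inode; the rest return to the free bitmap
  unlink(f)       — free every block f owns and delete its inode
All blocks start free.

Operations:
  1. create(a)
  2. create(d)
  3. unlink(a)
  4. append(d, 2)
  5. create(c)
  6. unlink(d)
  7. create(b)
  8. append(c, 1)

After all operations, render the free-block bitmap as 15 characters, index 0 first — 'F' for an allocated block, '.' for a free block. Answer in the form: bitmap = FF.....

after create(a) → a:[0]  free=[F..............]
after create(d) → a:[0], d:[1]  free=[FF.............]
after unlink(a) → d:[1]  free=[.F.............]
after append(d, 2) → d:[1, 0, 2]  free=[FFF............]
after create(c) → c:[3], d:[1, 0, 2]  free=[FFFF...........]
after unlink(d) → c:[3]  free=[...F...........]
after create(b) → b:[0], c:[3]  free=[F..F...........]
after append(c, 1) → b:[0], c:[3, 1]  free=[FF.F...........]

bitmap = FF.F...........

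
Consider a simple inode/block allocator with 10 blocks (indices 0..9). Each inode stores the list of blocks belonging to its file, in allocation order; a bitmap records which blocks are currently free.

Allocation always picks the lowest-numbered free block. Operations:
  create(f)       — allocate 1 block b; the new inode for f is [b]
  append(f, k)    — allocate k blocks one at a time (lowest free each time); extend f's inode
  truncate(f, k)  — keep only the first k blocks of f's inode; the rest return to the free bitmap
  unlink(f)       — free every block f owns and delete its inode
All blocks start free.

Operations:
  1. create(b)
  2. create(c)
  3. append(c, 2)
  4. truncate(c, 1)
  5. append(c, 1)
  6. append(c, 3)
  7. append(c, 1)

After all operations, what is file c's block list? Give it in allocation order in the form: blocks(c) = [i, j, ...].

  1. create(b)  ⇒  F.........  {b→[0]}
  2. create(c)  ⇒  FF........  {b→[0]; c→[1]}
  3. append(c, 2)  ⇒  FFFF......  {b→[0]; c→[1, 2, 3]}
  4. truncate(c, 1)  ⇒  FF........  {b→[0]; c→[1]}
  5. append(c, 1)  ⇒  FFF.......  {b→[0]; c→[1, 2]}
  6. append(c, 3)  ⇒  FFFFFF....  {b→[0]; c→[1, 2, 3, 4, 5]}
  7. append(c, 1)  ⇒  FFFFFFF...  {b→[0]; c→[1, 2, 3, 4, 5, 6]}

blocks(c) = [1, 2, 3, 4, 5, 6]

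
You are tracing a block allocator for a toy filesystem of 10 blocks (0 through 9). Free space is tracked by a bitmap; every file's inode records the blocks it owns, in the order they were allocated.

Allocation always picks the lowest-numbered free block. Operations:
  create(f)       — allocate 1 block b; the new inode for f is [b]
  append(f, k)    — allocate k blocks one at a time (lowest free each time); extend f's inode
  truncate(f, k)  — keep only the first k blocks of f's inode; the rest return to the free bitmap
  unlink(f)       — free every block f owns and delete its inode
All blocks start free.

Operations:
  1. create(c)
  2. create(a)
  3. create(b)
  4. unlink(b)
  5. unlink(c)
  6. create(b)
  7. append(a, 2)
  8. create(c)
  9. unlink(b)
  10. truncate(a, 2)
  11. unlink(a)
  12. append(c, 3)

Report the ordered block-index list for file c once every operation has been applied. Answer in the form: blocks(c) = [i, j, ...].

[1] create(c) — c=0 (map F.........)
[2] create(a) — a=1 c=0 (map FF........)
[3] create(b) — a=1 b=2 c=0 (map FFF.......)
[4] unlink(b) — a=1 c=0 (map FF........)
[5] unlink(c) — a=1 (map .F........)
[6] create(b) — a=1 b=0 (map FF........)
[7] append(a, 2) — a=1,2,3 b=0 (map FFFF......)
[8] create(c) — a=1,2,3 b=0 c=4 (map FFFFF.....)
[9] unlink(b) — a=1,2,3 c=4 (map .FFFF.....)
[10] truncate(a, 2) — a=1,2 c=4 (map .FF.F.....)
[11] unlink(a) — c=4 (map ....F.....)
[12] append(c, 3) — c=4,0,1,2 (map FFF.F.....)

blocks(c) = [4, 0, 1, 2]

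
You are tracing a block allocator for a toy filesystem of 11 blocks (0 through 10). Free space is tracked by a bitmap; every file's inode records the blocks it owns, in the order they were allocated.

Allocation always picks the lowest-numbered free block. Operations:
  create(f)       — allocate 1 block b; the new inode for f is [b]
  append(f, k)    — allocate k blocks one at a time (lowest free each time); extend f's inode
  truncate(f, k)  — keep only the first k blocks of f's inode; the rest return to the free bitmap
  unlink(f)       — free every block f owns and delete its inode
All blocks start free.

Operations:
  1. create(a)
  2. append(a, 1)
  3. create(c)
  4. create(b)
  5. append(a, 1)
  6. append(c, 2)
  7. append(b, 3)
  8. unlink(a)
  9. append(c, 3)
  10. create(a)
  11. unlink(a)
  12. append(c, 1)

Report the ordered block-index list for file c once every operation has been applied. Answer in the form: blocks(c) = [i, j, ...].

blocks(c) = [2, 5, 6, 0, 1, 4, 10]

  1. create(a)  ⇒  F..........  {a→[0]}
  2. append(a, 1)  ⇒  FF.........  {a→[0, 1]}
  3. create(c)  ⇒  FFF........  {a→[0, 1]; c→[2]}
  4. create(b)  ⇒  FFFF.......  {a→[0, 1]; b→[3]; c→[2]}
  5. append(a, 1)  ⇒  FFFFF......  {a→[0, 1, 4]; b→[3]; c→[2]}
  6. append(c, 2)  ⇒  FFFFFFF....  {a→[0, 1, 4]; b→[3]; c→[2, 5, 6]}
  7. append(b, 3)  ⇒  FFFFFFFFFF.  {a→[0, 1, 4]; b→[3, 7, 8, 9]; c→[2, 5, 6]}
  8. unlink(a)  ⇒  ..FF.FFFFF.  {b→[3, 7, 8, 9]; c→[2, 5, 6]}
  9. append(c, 3)  ⇒  FFFFFFFFFF.  {b→[3, 7, 8, 9]; c→[2, 5, 6, 0, 1, 4]}
  10. create(a)  ⇒  FFFFFFFFFFF  {a→[10]; b→[3, 7, 8, 9]; c→[2, 5, 6, 0, 1, 4]}
  11. unlink(a)  ⇒  FFFFFFFFFF.  {b→[3, 7, 8, 9]; c→[2, 5, 6, 0, 1, 4]}
  12. append(c, 1)  ⇒  FFFFFFFFFFF  {b→[3, 7, 8, 9]; c→[2, 5, 6, 0, 1, 4, 10]}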